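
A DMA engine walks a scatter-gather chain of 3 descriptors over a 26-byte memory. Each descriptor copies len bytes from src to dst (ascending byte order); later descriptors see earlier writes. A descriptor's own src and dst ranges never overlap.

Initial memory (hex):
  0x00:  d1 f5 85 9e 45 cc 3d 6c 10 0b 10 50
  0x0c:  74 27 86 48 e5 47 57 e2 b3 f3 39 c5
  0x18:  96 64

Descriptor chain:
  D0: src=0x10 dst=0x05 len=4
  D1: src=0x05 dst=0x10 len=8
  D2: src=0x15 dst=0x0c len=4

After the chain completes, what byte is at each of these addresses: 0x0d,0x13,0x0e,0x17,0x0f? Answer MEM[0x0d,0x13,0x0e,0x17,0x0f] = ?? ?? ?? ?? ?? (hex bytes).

[0] 0x10->0x05 len=4 : e5 47 57 e2
[1] 0x05->0x10 len=8 : e5 47 57 e2 0b 10 50 74
[2] 0x15->0x0c len=4 : 10 50 74 96
query mem[0x0d]=0x50, mem[0x13]=0xe2, mem[0x0e]=0x74, mem[0x17]=0x74, mem[0x0f]=0x96

MEM[0x0d,0x13,0x0e,0x17,0x0f] = 50 e2 74 74 96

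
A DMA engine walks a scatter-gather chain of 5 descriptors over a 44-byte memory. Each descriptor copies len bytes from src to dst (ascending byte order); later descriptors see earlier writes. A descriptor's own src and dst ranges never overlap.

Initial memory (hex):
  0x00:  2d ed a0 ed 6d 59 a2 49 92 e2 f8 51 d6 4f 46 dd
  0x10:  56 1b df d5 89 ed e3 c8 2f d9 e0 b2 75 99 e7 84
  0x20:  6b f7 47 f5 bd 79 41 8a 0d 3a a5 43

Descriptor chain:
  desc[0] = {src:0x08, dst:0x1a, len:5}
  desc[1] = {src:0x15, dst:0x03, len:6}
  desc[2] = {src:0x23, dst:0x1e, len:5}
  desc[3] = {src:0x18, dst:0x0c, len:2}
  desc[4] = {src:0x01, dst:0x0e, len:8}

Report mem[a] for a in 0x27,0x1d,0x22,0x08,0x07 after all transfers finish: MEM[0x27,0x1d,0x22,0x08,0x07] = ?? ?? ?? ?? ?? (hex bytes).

D0: mem[0x1a..0x1e] <- [92 e2 f8 51 d6]
D1: mem[0x03..0x08] <- [ed e3 c8 2f d9 92]
D2: mem[0x1e..0x22] <- [f5 bd 79 41 8a]
D3: mem[0x0c..0x0d] <- [2f d9]
D4: mem[0x0e..0x15] <- [ed a0 ed e3 c8 2f d9 92]
query mem[0x27]=0x8a, mem[0x1d]=0x51, mem[0x22]=0x8a, mem[0x08]=0x92, mem[0x07]=0xd9

MEM[0x27,0x1d,0x22,0x08,0x07] = 8a 51 8a 92 d9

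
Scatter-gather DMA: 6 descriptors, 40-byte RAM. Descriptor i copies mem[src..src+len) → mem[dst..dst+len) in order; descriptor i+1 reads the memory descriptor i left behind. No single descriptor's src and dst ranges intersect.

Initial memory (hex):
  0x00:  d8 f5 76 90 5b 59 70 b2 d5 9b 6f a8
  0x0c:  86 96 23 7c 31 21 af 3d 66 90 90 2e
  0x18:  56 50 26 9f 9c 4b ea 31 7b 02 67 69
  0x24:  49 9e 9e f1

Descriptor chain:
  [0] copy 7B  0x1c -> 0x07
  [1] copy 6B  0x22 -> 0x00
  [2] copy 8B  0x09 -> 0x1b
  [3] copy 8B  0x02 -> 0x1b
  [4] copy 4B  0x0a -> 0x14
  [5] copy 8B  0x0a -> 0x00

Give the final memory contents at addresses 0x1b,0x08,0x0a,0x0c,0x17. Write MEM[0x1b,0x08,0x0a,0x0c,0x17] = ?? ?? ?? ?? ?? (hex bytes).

MEM[0x1b,0x08,0x0a,0x0c,0x17] = 49 4b 31 02 67

  after D0: wrote 7B at 0x07 = 9c4bea317b0267
  after D1: wrote 6B at 0x00 = 6769499e9ef1
  after D2: wrote 8B at 0x1b = ea317b0267237c31
  after D3: wrote 8B at 0x1b = 499e9ef1709c4bea
  after D4: wrote 4B at 0x14 = 317b0267
  after D5: wrote 8B at 0x00 = 317b0267237c3121
query mem[0x1b]=0x49, mem[0x08]=0x4b, mem[0x0a]=0x31, mem[0x0c]=0x02, mem[0x17]=0x67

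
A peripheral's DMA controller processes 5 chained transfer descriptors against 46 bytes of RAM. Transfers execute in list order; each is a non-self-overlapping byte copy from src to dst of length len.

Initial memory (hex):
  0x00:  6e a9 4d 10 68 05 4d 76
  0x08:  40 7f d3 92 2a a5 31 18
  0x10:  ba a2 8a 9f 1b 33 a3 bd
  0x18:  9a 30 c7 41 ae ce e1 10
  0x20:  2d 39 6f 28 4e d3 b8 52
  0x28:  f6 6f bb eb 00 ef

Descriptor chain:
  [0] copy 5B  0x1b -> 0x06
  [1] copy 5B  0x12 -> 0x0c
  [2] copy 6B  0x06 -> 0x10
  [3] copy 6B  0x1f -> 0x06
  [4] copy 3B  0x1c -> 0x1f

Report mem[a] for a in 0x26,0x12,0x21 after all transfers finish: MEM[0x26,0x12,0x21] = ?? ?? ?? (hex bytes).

[0] 0x1b->0x06 len=5 : 41 ae ce e1 10
[1] 0x12->0x0c len=5 : 8a 9f 1b 33 a3
[2] 0x06->0x10 len=6 : 41 ae ce e1 10 92
[3] 0x1f->0x06 len=6 : 10 2d 39 6f 28 4e
[4] 0x1c->0x1f len=3 : ae ce e1
query mem[0x26]=0xb8, mem[0x12]=0xce, mem[0x21]=0xe1

MEM[0x26,0x12,0x21] = b8 ce e1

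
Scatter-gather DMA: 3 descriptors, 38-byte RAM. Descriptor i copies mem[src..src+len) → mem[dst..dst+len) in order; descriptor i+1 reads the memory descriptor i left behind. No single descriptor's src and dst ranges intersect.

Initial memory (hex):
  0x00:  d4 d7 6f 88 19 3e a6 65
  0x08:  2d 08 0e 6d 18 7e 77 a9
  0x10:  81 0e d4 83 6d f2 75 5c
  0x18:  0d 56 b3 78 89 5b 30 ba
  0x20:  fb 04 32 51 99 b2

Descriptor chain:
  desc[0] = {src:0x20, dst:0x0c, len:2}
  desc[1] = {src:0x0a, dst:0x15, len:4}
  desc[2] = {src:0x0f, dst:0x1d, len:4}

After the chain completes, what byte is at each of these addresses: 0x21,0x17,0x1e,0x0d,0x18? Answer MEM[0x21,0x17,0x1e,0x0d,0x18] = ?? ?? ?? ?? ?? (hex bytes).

  after D0: wrote 2B at 0x0c = fb04
  after D1: wrote 4B at 0x15 = 0e6dfb04
  after D2: wrote 4B at 0x1d = a9810ed4
query mem[0x21]=0x04, mem[0x17]=0xfb, mem[0x1e]=0x81, mem[0x0d]=0x04, mem[0x18]=0x04

MEM[0x21,0x17,0x1e,0x0d,0x18] = 04 fb 81 04 04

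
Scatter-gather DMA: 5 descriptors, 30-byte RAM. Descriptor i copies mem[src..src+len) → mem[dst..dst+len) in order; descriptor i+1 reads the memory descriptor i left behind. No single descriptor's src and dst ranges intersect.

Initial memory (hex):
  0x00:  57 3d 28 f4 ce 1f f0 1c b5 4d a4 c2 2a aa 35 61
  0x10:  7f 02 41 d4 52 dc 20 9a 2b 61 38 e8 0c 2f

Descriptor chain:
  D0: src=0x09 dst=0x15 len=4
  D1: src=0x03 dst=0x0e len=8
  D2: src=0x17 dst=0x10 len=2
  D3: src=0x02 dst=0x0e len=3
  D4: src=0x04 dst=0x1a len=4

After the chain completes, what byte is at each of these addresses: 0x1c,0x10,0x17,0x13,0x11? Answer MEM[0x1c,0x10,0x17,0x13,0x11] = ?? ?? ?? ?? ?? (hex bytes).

  after D0: wrote 4B at 0x15 = 4da4c22a
  after D1: wrote 8B at 0x0e = f4ce1ff01cb54da4
  after D2: wrote 2B at 0x10 = c22a
  after D3: wrote 3B at 0x0e = 28f4ce
  after D4: wrote 4B at 0x1a = ce1ff01c
query mem[0x1c]=0xf0, mem[0x10]=0xce, mem[0x17]=0xc2, mem[0x13]=0xb5, mem[0x11]=0x2a

MEM[0x1c,0x10,0x17,0x13,0x11] = f0 ce c2 b5 2a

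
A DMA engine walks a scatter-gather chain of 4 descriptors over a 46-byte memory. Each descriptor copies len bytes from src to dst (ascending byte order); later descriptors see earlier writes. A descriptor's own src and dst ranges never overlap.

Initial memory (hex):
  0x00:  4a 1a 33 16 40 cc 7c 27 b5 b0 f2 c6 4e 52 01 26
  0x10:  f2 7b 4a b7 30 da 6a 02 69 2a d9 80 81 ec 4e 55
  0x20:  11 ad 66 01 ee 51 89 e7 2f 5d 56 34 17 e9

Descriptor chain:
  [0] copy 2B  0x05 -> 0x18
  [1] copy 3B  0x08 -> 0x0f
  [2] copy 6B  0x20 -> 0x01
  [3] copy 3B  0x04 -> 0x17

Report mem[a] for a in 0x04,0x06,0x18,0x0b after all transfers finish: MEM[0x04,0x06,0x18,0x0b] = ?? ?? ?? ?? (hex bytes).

[0] 0x05->0x18 len=2 : cc 7c
[1] 0x08->0x0f len=3 : b5 b0 f2
[2] 0x20->0x01 len=6 : 11 ad 66 01 ee 51
[3] 0x04->0x17 len=3 : 01 ee 51
query mem[0x04]=0x01, mem[0x06]=0x51, mem[0x18]=0xee, mem[0x0b]=0xc6

MEM[0x04,0x06,0x18,0x0b] = 01 51 ee c6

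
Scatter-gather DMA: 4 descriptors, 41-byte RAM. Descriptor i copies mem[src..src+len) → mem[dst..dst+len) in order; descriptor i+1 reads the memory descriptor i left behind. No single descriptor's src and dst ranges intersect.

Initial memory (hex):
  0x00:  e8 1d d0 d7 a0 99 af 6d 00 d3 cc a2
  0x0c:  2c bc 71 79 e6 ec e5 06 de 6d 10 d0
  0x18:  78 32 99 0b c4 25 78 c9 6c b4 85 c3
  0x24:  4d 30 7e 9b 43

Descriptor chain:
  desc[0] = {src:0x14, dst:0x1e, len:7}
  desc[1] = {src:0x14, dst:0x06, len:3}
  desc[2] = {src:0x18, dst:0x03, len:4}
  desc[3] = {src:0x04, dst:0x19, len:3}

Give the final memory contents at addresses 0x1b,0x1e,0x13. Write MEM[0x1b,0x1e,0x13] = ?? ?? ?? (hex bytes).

MEM[0x1b,0x1e,0x13] = 0b de 06

D0: mem[0x1e..0x24] <- [de 6d 10 d0 78 32 99]
D1: mem[0x06..0x08] <- [de 6d 10]
D2: mem[0x03..0x06] <- [78 32 99 0b]
D3: mem[0x19..0x1b] <- [32 99 0b]
query mem[0x1b]=0x0b, mem[0x1e]=0xde, mem[0x13]=0x06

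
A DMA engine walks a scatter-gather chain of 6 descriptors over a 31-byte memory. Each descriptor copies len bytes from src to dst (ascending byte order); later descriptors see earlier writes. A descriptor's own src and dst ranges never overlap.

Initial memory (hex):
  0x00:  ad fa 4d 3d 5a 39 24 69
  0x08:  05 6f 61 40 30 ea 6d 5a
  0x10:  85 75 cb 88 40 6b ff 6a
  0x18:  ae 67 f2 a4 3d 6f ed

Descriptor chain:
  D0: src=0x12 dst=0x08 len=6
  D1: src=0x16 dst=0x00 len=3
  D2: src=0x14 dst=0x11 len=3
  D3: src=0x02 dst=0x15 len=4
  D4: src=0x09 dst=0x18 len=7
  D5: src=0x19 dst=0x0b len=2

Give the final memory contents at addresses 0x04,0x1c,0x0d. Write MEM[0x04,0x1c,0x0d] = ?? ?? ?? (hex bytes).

MEM[0x04,0x1c,0x0d] = 5a 6a 6a

D0: mem[0x08..0x0d] <- [cb 88 40 6b ff 6a]
D1: mem[0x00..0x02] <- [ff 6a ae]
D2: mem[0x11..0x13] <- [40 6b ff]
D3: mem[0x15..0x18] <- [ae 3d 5a 39]
D4: mem[0x18..0x1e] <- [88 40 6b ff 6a 6d 5a]
D5: mem[0x0b..0x0c] <- [40 6b]
query mem[0x04]=0x5a, mem[0x1c]=0x6a, mem[0x0d]=0x6a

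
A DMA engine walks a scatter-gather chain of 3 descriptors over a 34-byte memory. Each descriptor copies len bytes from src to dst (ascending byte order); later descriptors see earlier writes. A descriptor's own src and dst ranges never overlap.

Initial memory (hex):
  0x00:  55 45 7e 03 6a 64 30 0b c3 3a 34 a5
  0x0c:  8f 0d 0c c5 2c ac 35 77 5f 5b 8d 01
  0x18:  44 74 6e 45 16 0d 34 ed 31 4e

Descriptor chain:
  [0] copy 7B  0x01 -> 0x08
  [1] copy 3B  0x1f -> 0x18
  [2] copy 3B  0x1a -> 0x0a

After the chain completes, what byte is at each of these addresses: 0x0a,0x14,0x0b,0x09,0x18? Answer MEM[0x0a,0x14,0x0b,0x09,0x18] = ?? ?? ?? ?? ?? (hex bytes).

D0: mem[0x08..0x0e] <- [45 7e 03 6a 64 30 0b]
D1: mem[0x18..0x1a] <- [ed 31 4e]
D2: mem[0x0a..0x0c] <- [4e 45 16]
query mem[0x0a]=0x4e, mem[0x14]=0x5f, mem[0x0b]=0x45, mem[0x09]=0x7e, mem[0x18]=0xed

MEM[0x0a,0x14,0x0b,0x09,0x18] = 4e 5f 45 7e ed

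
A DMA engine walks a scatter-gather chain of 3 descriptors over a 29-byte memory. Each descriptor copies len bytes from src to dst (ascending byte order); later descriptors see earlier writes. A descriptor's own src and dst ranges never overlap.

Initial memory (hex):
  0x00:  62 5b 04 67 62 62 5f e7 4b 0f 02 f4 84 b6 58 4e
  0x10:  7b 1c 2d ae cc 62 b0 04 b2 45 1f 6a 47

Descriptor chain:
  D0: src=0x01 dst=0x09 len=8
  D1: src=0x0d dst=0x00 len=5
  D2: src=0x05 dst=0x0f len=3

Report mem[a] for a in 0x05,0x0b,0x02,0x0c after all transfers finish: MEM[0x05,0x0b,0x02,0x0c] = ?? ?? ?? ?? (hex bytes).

MEM[0x05,0x0b,0x02,0x0c] = 62 67 e7 62

[0] 0x01->0x09 len=8 : 5b 04 67 62 62 5f e7 4b
[1] 0x0d->0x00 len=5 : 62 5f e7 4b 1c
[2] 0x05->0x0f len=3 : 62 5f e7
query mem[0x05]=0x62, mem[0x0b]=0x67, mem[0x02]=0xe7, mem[0x0c]=0x62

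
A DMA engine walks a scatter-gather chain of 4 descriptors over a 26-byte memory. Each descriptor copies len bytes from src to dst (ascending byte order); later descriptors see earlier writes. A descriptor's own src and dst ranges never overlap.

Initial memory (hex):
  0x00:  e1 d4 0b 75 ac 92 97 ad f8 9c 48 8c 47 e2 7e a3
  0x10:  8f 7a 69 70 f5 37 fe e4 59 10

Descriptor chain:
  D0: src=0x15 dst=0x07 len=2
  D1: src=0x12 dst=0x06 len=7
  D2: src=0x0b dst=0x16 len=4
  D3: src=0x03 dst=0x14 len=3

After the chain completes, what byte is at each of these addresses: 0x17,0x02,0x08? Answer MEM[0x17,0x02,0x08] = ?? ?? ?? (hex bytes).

  after D0: wrote 2B at 0x07 = 37fe
  after D1: wrote 7B at 0x06 = 6970f537fee459
  after D2: wrote 4B at 0x16 = e459e27e
  after D3: wrote 3B at 0x14 = 75ac92
query mem[0x17]=0x59, mem[0x02]=0x0b, mem[0x08]=0xf5

MEM[0x17,0x02,0x08] = 59 0b f5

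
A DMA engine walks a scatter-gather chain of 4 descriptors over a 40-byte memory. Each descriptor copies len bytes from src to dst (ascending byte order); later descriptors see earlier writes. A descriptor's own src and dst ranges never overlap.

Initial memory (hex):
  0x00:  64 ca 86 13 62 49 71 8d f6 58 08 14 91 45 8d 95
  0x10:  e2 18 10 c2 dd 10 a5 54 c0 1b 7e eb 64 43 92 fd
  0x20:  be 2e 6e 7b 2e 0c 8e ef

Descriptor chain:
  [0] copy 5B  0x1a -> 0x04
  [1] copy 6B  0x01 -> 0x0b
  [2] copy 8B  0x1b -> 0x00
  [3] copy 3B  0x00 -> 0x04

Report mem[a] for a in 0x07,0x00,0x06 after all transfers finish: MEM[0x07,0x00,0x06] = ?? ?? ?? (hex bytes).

  after D0: wrote 5B at 0x04 = 7eeb644392
  after D1: wrote 6B at 0x0b = ca86137eeb64
  after D2: wrote 8B at 0x00 = eb644392fdbe2e6e
  after D3: wrote 3B at 0x04 = eb6443
query mem[0x07]=0x6e, mem[0x00]=0xeb, mem[0x06]=0x43

MEM[0x07,0x00,0x06] = 6e eb 43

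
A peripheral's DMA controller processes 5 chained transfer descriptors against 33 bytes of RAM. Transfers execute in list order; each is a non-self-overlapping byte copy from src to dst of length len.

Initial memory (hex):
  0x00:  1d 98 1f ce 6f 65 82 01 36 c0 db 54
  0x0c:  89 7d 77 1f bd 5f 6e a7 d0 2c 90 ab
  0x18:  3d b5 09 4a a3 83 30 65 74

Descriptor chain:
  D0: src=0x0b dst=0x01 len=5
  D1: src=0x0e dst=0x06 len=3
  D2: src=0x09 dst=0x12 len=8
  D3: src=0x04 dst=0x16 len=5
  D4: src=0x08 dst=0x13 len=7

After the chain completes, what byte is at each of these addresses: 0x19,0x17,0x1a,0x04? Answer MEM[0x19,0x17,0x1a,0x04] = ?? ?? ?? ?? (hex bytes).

  after D0: wrote 5B at 0x01 = 54897d771f
  after D1: wrote 3B at 0x06 = 771fbd
  after D2: wrote 8B at 0x12 = c0db54897d771fbd
  after D3: wrote 5B at 0x16 = 771f771fbd
  after D4: wrote 7B at 0x13 = bdc0db54897d77
query mem[0x19]=0x77, mem[0x17]=0x89, mem[0x1a]=0xbd, mem[0x04]=0x77

MEM[0x19,0x17,0x1a,0x04] = 77 89 bd 77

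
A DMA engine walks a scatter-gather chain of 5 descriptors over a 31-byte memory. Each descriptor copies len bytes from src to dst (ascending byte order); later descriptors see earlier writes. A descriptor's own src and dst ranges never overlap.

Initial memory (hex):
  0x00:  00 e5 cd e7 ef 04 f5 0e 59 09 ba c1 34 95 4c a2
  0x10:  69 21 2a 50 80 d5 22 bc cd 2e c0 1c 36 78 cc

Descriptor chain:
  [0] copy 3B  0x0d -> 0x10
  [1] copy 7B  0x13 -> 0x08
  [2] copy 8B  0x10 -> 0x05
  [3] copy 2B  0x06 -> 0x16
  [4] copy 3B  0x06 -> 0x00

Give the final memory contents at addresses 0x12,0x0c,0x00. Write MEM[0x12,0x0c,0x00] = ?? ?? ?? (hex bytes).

D0: mem[0x10..0x12] <- [95 4c a2]
D1: mem[0x08..0x0e] <- [50 80 d5 22 bc cd 2e]
D2: mem[0x05..0x0c] <- [95 4c a2 50 80 d5 22 bc]
D3: mem[0x16..0x17] <- [4c a2]
D4: mem[0x00..0x02] <- [4c a2 50]
query mem[0x12]=0xa2, mem[0x0c]=0xbc, mem[0x00]=0x4c

MEM[0x12,0x0c,0x00] = a2 bc 4c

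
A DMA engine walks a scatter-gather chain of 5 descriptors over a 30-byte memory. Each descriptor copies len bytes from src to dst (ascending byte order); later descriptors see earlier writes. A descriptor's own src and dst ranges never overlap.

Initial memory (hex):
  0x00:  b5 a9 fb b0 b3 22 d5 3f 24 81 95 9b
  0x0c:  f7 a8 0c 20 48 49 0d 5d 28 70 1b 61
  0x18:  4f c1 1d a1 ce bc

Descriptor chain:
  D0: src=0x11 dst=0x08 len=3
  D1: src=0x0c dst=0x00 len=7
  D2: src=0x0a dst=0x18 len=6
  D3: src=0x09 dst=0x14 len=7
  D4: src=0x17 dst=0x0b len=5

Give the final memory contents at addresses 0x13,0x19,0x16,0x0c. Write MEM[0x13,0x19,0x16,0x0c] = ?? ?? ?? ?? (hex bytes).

MEM[0x13,0x19,0x16,0x0c] = 5d 0c 9b a8

D0: mem[0x08..0x0a] <- [49 0d 5d]
D1: mem[0x00..0x06] <- [f7 a8 0c 20 48 49 0d]
D2: mem[0x18..0x1d] <- [5d 9b f7 a8 0c 20]
D3: mem[0x14..0x1a] <- [0d 5d 9b f7 a8 0c 20]
D4: mem[0x0b..0x0f] <- [f7 a8 0c 20 a8]
query mem[0x13]=0x5d, mem[0x19]=0x0c, mem[0x16]=0x9b, mem[0x0c]=0xa8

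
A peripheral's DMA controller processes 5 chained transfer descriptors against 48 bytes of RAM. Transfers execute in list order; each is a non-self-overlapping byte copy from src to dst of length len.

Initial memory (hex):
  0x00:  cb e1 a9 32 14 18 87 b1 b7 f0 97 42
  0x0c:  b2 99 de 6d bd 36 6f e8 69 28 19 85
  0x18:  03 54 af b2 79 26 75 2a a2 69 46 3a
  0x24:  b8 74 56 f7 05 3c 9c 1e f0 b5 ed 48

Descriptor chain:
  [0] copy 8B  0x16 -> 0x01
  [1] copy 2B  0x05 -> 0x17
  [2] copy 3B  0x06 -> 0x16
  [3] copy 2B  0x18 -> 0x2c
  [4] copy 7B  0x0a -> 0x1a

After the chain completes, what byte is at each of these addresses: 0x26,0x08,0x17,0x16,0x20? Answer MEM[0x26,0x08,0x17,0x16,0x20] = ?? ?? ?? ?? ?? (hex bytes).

MEM[0x26,0x08,0x17,0x16,0x20] = 56 26 79 b2 bd

[0] 0x16->0x01 len=8 : 19 85 03 54 af b2 79 26
[1] 0x05->0x17 len=2 : af b2
[2] 0x06->0x16 len=3 : b2 79 26
[3] 0x18->0x2c len=2 : 26 54
[4] 0x0a->0x1a len=7 : 97 42 b2 99 de 6d bd
query mem[0x26]=0x56, mem[0x08]=0x26, mem[0x17]=0x79, mem[0x16]=0xb2, mem[0x20]=0xbd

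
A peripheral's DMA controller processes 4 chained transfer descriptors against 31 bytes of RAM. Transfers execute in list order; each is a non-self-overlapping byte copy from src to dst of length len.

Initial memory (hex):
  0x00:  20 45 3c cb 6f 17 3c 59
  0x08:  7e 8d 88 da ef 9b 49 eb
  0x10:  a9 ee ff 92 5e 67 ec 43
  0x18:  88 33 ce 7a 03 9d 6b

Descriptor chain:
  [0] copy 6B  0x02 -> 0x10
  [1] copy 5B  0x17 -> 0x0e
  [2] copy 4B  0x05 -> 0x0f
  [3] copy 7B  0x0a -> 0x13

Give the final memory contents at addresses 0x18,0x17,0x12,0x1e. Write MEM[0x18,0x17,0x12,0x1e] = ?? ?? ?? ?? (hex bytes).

#0 dst[0x10+6] := {0x3c,0xcb,0x6f,0x17,0x3c,0x59}
#1 dst[0x0e+5] := {0x43,0x88,0x33,0xce,0x7a}
#2 dst[0x0f+4] := {0x17,0x3c,0x59,0x7e}
#3 dst[0x13+7] := {0x88,0xda,0xef,0x9b,0x43,0x17,0x3c}
query mem[0x18]=0x17, mem[0x17]=0x43, mem[0x12]=0x7e, mem[0x1e]=0x6b

MEM[0x18,0x17,0x12,0x1e] = 17 43 7e 6b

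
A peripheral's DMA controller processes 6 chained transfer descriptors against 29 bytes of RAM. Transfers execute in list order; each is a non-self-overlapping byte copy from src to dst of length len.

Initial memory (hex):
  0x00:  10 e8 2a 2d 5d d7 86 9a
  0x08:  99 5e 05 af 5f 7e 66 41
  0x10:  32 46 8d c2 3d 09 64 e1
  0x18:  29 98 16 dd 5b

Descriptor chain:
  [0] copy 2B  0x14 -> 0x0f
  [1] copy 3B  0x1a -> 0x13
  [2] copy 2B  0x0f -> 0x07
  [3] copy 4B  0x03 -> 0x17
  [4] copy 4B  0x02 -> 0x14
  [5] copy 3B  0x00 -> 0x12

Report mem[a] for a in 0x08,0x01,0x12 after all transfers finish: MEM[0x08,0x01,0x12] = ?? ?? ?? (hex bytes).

MEM[0x08,0x01,0x12] = 09 e8 10

#0 dst[0x0f+2] := {0x3d,0x09}
#1 dst[0x13+3] := {0x16,0xdd,0x5b}
#2 dst[0x07+2] := {0x3d,0x09}
#3 dst[0x17+4] := {0x2d,0x5d,0xd7,0x86}
#4 dst[0x14+4] := {0x2a,0x2d,0x5d,0xd7}
#5 dst[0x12+3] := {0x10,0xe8,0x2a}
query mem[0x08]=0x09, mem[0x01]=0xe8, mem[0x12]=0x10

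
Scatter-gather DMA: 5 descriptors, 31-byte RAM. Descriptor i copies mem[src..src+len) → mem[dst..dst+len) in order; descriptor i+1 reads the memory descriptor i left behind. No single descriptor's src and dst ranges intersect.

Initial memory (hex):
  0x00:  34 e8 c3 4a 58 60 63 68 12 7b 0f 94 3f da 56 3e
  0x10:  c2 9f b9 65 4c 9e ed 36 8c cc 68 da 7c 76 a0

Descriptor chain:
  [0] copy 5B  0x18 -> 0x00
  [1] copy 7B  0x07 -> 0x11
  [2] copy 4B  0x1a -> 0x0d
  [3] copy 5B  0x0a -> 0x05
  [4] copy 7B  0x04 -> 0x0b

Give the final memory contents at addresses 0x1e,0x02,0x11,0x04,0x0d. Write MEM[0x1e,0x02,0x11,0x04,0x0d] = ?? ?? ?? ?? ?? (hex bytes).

#0 dst[0x00+5] := {0x8c,0xcc,0x68,0xda,0x7c}
#1 dst[0x11+7] := {0x68,0x12,0x7b,0x0f,0x94,0x3f,0xda}
#2 dst[0x0d+4] := {0x68,0xda,0x7c,0x76}
#3 dst[0x05+5] := {0x0f,0x94,0x3f,0x68,0xda}
#4 dst[0x0b+7] := {0x7c,0x0f,0x94,0x3f,0x68,0xda,0x0f}
query mem[0x1e]=0xa0, mem[0x02]=0x68, mem[0x11]=0x0f, mem[0x04]=0x7c, mem[0x0d]=0x94

MEM[0x1e,0x02,0x11,0x04,0x0d] = a0 68 0f 7c 94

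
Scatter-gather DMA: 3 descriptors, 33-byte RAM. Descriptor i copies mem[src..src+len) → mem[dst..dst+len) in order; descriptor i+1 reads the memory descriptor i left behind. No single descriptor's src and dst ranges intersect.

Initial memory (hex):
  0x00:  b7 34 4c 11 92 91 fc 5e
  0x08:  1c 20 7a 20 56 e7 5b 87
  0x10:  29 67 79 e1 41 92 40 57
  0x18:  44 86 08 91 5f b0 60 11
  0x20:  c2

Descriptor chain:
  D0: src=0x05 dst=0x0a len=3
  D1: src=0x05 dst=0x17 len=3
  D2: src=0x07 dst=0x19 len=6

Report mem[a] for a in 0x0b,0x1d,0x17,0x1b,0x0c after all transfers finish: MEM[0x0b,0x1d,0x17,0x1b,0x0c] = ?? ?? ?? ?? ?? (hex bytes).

[0] 0x05->0x0a len=3 : 91 fc 5e
[1] 0x05->0x17 len=3 : 91 fc 5e
[2] 0x07->0x19 len=6 : 5e 1c 20 91 fc 5e
query mem[0x0b]=0xfc, mem[0x1d]=0xfc, mem[0x17]=0x91, mem[0x1b]=0x20, mem[0x0c]=0x5e

MEM[0x0b,0x1d,0x17,0x1b,0x0c] = fc fc 91 20 5e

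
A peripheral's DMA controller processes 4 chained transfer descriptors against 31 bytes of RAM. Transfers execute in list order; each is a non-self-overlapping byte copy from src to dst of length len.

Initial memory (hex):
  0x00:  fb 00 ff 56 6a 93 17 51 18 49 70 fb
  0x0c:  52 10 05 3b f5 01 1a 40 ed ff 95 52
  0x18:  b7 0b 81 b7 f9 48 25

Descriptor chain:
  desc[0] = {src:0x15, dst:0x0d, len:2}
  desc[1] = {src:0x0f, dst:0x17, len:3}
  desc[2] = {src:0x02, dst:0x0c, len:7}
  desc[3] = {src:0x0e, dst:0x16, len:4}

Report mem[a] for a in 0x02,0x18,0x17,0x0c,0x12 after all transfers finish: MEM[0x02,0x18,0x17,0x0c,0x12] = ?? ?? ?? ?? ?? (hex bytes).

MEM[0x02,0x18,0x17,0x0c,0x12] = ff 17 93 ff 18

#0 dst[0x0d+2] := {0xff,0x95}
#1 dst[0x17+3] := {0x3b,0xf5,0x01}
#2 dst[0x0c+7] := {0xff,0x56,0x6a,0x93,0x17,0x51,0x18}
#3 dst[0x16+4] := {0x6a,0x93,0x17,0x51}
query mem[0x02]=0xff, mem[0x18]=0x17, mem[0x17]=0x93, mem[0x0c]=0xff, mem[0x12]=0x18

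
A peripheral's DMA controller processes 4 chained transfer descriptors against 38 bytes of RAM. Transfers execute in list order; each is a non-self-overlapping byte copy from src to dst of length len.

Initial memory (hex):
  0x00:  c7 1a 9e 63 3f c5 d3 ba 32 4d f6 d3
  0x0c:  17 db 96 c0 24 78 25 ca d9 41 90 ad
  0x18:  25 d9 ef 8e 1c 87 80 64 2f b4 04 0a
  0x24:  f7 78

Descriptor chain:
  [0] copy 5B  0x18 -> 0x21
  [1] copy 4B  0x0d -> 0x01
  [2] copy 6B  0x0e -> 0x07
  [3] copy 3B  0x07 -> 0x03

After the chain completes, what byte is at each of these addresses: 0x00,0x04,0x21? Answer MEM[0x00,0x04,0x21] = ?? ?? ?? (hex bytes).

[0] 0x18->0x21 len=5 : 25 d9 ef 8e 1c
[1] 0x0d->0x01 len=4 : db 96 c0 24
[2] 0x0e->0x07 len=6 : 96 c0 24 78 25 ca
[3] 0x07->0x03 len=3 : 96 c0 24
query mem[0x00]=0xc7, mem[0x04]=0xc0, mem[0x21]=0x25

MEM[0x00,0x04,0x21] = c7 c0 25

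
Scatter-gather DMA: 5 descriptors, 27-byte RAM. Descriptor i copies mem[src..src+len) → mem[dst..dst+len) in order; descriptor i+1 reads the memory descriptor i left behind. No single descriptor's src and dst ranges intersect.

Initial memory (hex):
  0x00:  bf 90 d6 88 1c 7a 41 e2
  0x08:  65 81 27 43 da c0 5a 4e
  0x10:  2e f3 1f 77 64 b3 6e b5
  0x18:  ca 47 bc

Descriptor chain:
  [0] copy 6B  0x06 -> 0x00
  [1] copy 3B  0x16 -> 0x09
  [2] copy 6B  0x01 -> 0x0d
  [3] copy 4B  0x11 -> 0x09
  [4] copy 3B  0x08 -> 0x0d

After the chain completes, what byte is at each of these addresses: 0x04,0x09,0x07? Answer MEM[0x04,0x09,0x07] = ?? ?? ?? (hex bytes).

MEM[0x04,0x09,0x07] = 27 43 e2

#0 dst[0x00+6] := {0x41,0xe2,0x65,0x81,0x27,0x43}
#1 dst[0x09+3] := {0x6e,0xb5,0xca}
#2 dst[0x0d+6] := {0xe2,0x65,0x81,0x27,0x43,0x41}
#3 dst[0x09+4] := {0x43,0x41,0x77,0x64}
#4 dst[0x0d+3] := {0x65,0x43,0x41}
query mem[0x04]=0x27, mem[0x09]=0x43, mem[0x07]=0xe2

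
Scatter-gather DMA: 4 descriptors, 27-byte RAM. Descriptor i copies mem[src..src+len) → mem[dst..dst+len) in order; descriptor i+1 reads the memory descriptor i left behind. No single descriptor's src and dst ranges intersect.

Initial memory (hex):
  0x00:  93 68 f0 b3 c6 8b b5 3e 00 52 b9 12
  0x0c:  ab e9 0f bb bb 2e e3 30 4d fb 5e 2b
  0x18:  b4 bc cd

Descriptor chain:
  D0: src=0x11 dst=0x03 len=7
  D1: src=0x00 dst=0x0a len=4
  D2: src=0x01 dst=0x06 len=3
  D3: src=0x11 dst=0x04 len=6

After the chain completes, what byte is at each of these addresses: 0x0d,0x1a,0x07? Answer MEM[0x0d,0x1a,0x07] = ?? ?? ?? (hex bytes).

[0] 0x11->0x03 len=7 : 2e e3 30 4d fb 5e 2b
[1] 0x00->0x0a len=4 : 93 68 f0 2e
[2] 0x01->0x06 len=3 : 68 f0 2e
[3] 0x11->0x04 len=6 : 2e e3 30 4d fb 5e
query mem[0x0d]=0x2e, mem[0x1a]=0xcd, mem[0x07]=0x4d

MEM[0x0d,0x1a,0x07] = 2e cd 4d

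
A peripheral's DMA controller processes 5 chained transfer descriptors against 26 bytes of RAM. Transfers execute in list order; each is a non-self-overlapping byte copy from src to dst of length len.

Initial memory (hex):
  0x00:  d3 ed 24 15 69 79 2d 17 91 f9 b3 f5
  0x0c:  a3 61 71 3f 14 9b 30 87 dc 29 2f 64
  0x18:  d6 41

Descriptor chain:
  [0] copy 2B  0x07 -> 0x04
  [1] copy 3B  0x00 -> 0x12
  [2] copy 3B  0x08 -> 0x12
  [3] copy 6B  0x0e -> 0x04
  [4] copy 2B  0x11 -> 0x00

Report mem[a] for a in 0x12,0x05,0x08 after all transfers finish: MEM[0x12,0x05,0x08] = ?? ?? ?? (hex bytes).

[0] 0x07->0x04 len=2 : 17 91
[1] 0x00->0x12 len=3 : d3 ed 24
[2] 0x08->0x12 len=3 : 91 f9 b3
[3] 0x0e->0x04 len=6 : 71 3f 14 9b 91 f9
[4] 0x11->0x00 len=2 : 9b 91
query mem[0x12]=0x91, mem[0x05]=0x3f, mem[0x08]=0x91

MEM[0x12,0x05,0x08] = 91 3f 91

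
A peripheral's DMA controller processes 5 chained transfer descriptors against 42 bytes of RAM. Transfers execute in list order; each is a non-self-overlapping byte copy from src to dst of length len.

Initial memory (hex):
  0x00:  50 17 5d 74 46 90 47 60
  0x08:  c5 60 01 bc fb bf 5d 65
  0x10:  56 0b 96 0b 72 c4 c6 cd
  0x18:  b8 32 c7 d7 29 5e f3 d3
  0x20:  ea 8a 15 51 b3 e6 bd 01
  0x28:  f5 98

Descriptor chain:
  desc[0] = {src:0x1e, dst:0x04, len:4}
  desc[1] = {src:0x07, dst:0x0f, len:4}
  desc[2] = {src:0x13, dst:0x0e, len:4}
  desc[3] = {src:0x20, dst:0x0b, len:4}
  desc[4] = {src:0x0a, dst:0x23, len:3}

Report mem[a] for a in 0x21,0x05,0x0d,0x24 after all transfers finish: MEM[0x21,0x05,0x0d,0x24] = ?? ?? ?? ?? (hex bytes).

D0: mem[0x04..0x07] <- [f3 d3 ea 8a]
D1: mem[0x0f..0x12] <- [8a c5 60 01]
D2: mem[0x0e..0x11] <- [0b 72 c4 c6]
D3: mem[0x0b..0x0e] <- [ea 8a 15 51]
D4: mem[0x23..0x25] <- [01 ea 8a]
query mem[0x21]=0x8a, mem[0x05]=0xd3, mem[0x0d]=0x15, mem[0x24]=0xea

MEM[0x21,0x05,0x0d,0x24] = 8a d3 15 ea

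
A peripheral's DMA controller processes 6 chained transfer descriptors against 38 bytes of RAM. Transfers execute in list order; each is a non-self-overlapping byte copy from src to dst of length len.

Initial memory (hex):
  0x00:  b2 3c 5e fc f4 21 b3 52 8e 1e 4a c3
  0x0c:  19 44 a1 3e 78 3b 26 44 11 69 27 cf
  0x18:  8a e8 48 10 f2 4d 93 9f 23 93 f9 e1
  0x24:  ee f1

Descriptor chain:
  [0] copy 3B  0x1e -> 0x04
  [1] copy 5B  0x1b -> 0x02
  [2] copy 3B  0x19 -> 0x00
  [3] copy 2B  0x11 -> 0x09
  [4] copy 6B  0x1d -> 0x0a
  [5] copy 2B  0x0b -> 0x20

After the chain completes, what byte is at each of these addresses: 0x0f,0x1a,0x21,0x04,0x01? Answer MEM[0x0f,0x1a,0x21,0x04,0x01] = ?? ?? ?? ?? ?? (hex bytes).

MEM[0x0f,0x1a,0x21,0x04,0x01] = f9 48 9f 4d 48

#0 dst[0x04+3] := {0x93,0x9f,0x23}
#1 dst[0x02+5] := {0x10,0xf2,0x4d,0x93,0x9f}
#2 dst[0x00+3] := {0xe8,0x48,0x10}
#3 dst[0x09+2] := {0x3b,0x26}
#4 dst[0x0a+6] := {0x4d,0x93,0x9f,0x23,0x93,0xf9}
#5 dst[0x20+2] := {0x93,0x9f}
query mem[0x0f]=0xf9, mem[0x1a]=0x48, mem[0x21]=0x9f, mem[0x04]=0x4d, mem[0x01]=0x48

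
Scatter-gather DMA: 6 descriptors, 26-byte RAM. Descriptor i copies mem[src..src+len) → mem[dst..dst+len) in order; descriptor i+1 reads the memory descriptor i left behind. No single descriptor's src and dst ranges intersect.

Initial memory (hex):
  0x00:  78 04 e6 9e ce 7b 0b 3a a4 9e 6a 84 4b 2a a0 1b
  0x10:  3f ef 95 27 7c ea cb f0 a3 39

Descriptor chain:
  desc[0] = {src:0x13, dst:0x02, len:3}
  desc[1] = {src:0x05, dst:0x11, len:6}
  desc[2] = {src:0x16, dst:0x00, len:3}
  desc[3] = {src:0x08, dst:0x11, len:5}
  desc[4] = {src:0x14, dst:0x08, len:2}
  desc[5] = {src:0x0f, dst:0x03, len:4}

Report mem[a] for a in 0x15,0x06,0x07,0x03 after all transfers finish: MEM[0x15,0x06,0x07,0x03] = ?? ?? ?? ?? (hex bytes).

MEM[0x15,0x06,0x07,0x03] = 4b 9e 3a 1b

  after D0: wrote 3B at 0x02 = 277cea
  after D1: wrote 6B at 0x11 = 7b0b3aa49e6a
  after D2: wrote 3B at 0x00 = 6af0a3
  after D3: wrote 5B at 0x11 = a49e6a844b
  after D4: wrote 2B at 0x08 = 844b
  after D5: wrote 4B at 0x03 = 1b3fa49e
query mem[0x15]=0x4b, mem[0x06]=0x9e, mem[0x07]=0x3a, mem[0x03]=0x1b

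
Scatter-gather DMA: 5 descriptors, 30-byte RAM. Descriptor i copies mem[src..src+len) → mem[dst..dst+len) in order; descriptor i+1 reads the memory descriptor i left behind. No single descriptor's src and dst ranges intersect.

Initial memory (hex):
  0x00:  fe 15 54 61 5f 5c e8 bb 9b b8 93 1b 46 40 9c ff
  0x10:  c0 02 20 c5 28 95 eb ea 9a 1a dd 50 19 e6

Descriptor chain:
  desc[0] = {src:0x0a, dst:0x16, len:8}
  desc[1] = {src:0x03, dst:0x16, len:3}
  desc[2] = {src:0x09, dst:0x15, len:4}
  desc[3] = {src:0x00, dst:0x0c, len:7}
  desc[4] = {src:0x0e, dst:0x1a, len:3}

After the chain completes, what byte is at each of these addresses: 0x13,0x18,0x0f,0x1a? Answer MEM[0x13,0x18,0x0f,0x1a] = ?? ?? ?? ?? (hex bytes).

#0 dst[0x16+8] := {0x93,0x1b,0x46,0x40,0x9c,0xff,0xc0,0x02}
#1 dst[0x16+3] := {0x61,0x5f,0x5c}
#2 dst[0x15+4] := {0xb8,0x93,0x1b,0x46}
#3 dst[0x0c+7] := {0xfe,0x15,0x54,0x61,0x5f,0x5c,0xe8}
#4 dst[0x1a+3] := {0x54,0x61,0x5f}
query mem[0x13]=0xc5, mem[0x18]=0x46, mem[0x0f]=0x61, mem[0x1a]=0x54

MEM[0x13,0x18,0x0f,0x1a] = c5 46 61 54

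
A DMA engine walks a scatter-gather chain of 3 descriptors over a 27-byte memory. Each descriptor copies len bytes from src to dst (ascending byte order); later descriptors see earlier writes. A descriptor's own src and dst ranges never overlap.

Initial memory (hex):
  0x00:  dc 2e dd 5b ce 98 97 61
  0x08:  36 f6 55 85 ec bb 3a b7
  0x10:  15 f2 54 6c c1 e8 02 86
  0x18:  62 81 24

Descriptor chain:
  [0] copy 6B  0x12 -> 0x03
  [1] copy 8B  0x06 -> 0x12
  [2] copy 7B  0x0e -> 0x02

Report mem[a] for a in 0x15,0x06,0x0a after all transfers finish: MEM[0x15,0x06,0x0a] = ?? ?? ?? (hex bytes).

MEM[0x15,0x06,0x0a] = f6 e8 55

#0 dst[0x03+6] := {0x54,0x6c,0xc1,0xe8,0x02,0x86}
#1 dst[0x12+8] := {0xe8,0x02,0x86,0xf6,0x55,0x85,0xec,0xbb}
#2 dst[0x02+7] := {0x3a,0xb7,0x15,0xf2,0xe8,0x02,0x86}
query mem[0x15]=0xf6, mem[0x06]=0xe8, mem[0x0a]=0x55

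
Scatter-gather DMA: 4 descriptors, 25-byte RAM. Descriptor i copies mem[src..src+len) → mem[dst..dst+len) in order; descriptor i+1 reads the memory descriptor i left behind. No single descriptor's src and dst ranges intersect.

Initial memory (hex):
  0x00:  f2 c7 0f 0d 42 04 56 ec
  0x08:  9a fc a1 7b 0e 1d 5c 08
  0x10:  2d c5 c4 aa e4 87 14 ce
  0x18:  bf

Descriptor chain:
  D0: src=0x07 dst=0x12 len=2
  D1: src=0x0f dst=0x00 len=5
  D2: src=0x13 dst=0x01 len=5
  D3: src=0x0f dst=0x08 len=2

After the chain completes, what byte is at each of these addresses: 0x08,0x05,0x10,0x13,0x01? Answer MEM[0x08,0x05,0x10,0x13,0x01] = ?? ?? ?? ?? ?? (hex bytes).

D0: mem[0x12..0x13] <- [ec 9a]
D1: mem[0x00..0x04] <- [08 2d c5 ec 9a]
D2: mem[0x01..0x05] <- [9a e4 87 14 ce]
D3: mem[0x08..0x09] <- [08 2d]
query mem[0x08]=0x08, mem[0x05]=0xce, mem[0x10]=0x2d, mem[0x13]=0x9a, mem[0x01]=0x9a

MEM[0x08,0x05,0x10,0x13,0x01] = 08 ce 2d 9a 9a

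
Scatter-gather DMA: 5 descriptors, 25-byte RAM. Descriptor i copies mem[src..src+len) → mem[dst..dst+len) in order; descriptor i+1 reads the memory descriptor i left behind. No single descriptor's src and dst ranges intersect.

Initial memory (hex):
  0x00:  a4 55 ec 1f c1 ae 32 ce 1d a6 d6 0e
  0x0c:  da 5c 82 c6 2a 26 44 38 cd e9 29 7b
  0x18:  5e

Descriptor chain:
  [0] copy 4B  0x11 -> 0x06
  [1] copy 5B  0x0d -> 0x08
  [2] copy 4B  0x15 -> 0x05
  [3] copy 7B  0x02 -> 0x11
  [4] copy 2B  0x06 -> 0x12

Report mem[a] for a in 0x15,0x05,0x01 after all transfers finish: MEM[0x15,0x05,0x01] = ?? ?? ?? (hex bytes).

[0] 0x11->0x06 len=4 : 26 44 38 cd
[1] 0x0d->0x08 len=5 : 5c 82 c6 2a 26
[2] 0x15->0x05 len=4 : e9 29 7b 5e
[3] 0x02->0x11 len=7 : ec 1f c1 e9 29 7b 5e
[4] 0x06->0x12 len=2 : 29 7b
query mem[0x15]=0x29, mem[0x05]=0xe9, mem[0x01]=0x55

MEM[0x15,0x05,0x01] = 29 e9 55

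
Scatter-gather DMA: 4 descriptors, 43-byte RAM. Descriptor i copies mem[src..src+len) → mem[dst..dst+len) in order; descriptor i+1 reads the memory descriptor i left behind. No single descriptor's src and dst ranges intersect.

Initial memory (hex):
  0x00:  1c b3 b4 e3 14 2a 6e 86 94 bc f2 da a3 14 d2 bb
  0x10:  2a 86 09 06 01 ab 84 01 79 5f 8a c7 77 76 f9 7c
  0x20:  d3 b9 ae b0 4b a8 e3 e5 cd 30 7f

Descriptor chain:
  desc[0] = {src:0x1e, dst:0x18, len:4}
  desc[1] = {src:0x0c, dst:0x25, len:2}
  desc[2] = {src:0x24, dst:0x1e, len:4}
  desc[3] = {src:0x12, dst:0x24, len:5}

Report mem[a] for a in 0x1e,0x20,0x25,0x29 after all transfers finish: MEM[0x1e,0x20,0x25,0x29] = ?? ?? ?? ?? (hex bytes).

  after D0: wrote 4B at 0x18 = f97cd3b9
  after D1: wrote 2B at 0x25 = a314
  after D2: wrote 4B at 0x1e = 4ba314e5
  after D3: wrote 5B at 0x24 = 090601ab84
query mem[0x1e]=0x4b, mem[0x20]=0x14, mem[0x25]=0x06, mem[0x29]=0x30

MEM[0x1e,0x20,0x25,0x29] = 4b 14 06 30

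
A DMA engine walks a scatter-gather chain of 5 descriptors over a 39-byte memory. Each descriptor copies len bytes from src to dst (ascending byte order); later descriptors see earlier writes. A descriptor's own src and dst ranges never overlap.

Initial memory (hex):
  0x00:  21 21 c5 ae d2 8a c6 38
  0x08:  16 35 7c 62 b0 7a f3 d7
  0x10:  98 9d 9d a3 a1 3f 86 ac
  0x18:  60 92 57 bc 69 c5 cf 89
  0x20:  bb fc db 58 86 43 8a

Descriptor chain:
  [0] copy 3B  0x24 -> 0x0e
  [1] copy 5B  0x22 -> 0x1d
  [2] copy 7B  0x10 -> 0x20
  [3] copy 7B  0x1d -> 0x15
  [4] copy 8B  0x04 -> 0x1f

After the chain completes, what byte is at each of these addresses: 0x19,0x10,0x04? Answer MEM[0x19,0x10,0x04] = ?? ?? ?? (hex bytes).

MEM[0x19,0x10,0x04] = 9d 8a d2

#0 dst[0x0e+3] := {0x86,0x43,0x8a}
#1 dst[0x1d+5] := {0xdb,0x58,0x86,0x43,0x8a}
#2 dst[0x20+7] := {0x8a,0x9d,0x9d,0xa3,0xa1,0x3f,0x86}
#3 dst[0x15+7] := {0xdb,0x58,0x86,0x8a,0x9d,0x9d,0xa3}
#4 dst[0x1f+8] := {0xd2,0x8a,0xc6,0x38,0x16,0x35,0x7c,0x62}
query mem[0x19]=0x9d, mem[0x10]=0x8a, mem[0x04]=0xd2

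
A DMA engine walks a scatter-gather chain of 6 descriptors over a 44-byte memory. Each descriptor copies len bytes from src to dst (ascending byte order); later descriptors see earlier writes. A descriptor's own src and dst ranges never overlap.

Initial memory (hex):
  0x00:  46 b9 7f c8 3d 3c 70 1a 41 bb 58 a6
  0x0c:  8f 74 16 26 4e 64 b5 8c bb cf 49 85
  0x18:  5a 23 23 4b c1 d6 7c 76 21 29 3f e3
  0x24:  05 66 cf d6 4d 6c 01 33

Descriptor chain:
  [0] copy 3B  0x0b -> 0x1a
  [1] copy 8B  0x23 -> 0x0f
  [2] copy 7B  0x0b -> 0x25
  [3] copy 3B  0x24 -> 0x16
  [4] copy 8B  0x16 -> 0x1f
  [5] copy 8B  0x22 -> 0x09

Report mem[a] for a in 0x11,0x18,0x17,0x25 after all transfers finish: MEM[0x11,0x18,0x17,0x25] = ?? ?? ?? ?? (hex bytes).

  after D0: wrote 3B at 0x1a = a68f74
  after D1: wrote 8B at 0x0f = e30566cfd64d6c01
  after D2: wrote 7B at 0x25 = a68f7416e30566
  after D3: wrote 3B at 0x16 = 05a68f
  after D4: wrote 8B at 0x1f = 05a68f23a68f74d6
  after D5: wrote 8B at 0x09 = 23a68f74d67416e3
query mem[0x11]=0x66, mem[0x18]=0x8f, mem[0x17]=0xa6, mem[0x25]=0x74

MEM[0x11,0x18,0x17,0x25] = 66 8f a6 74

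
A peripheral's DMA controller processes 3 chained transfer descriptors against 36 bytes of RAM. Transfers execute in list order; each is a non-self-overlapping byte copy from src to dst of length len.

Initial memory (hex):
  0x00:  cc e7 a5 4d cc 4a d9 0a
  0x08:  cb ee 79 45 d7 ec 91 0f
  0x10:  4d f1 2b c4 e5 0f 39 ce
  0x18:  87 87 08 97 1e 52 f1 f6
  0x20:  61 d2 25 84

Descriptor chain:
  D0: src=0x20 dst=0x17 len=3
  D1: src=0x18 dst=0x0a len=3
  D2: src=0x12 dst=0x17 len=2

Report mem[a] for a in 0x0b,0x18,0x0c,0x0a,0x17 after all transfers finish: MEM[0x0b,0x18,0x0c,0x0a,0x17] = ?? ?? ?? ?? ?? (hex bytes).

MEM[0x0b,0x18,0x0c,0x0a,0x17] = 25 c4 08 d2 2b

D0: mem[0x17..0x19] <- [61 d2 25]
D1: mem[0x0a..0x0c] <- [d2 25 08]
D2: mem[0x17..0x18] <- [2b c4]
query mem[0x0b]=0x25, mem[0x18]=0xc4, mem[0x0c]=0x08, mem[0x0a]=0xd2, mem[0x17]=0x2b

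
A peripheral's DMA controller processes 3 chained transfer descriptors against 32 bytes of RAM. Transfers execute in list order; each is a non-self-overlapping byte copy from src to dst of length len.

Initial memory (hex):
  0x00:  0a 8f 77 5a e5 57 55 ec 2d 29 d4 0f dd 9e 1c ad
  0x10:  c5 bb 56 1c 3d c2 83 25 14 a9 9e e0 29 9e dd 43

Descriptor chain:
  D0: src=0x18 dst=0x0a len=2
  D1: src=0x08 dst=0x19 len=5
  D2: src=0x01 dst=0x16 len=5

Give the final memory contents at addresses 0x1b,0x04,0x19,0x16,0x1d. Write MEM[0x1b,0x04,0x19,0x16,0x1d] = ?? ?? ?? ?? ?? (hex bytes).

#0 dst[0x0a+2] := {0x14,0xa9}
#1 dst[0x19+5] := {0x2d,0x29,0x14,0xa9,0xdd}
#2 dst[0x16+5] := {0x8f,0x77,0x5a,0xe5,0x57}
query mem[0x1b]=0x14, mem[0x04]=0xe5, mem[0x19]=0xe5, mem[0x16]=0x8f, mem[0x1d]=0xdd

MEM[0x1b,0x04,0x19,0x16,0x1d] = 14 e5 e5 8f dd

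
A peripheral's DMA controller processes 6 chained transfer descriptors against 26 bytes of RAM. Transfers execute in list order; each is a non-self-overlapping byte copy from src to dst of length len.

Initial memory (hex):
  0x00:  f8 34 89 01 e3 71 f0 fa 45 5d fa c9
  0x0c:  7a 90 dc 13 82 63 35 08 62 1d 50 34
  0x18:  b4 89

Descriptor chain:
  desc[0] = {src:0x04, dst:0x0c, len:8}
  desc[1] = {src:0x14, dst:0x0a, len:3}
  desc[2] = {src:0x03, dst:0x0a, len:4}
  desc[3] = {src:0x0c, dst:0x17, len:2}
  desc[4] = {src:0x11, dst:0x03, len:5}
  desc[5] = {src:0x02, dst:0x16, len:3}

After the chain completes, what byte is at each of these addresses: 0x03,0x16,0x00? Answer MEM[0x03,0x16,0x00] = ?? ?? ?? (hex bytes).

  after D0: wrote 8B at 0x0c = e371f0fa455dfac9
  after D1: wrote 3B at 0x0a = 621d50
  after D2: wrote 4B at 0x0a = 01e371f0
  after D3: wrote 2B at 0x17 = 71f0
  after D4: wrote 5B at 0x03 = 5dfac9621d
  after D5: wrote 3B at 0x16 = 895dfa
query mem[0x03]=0x5d, mem[0x16]=0x89, mem[0x00]=0xf8

MEM[0x03,0x16,0x00] = 5d 89 f8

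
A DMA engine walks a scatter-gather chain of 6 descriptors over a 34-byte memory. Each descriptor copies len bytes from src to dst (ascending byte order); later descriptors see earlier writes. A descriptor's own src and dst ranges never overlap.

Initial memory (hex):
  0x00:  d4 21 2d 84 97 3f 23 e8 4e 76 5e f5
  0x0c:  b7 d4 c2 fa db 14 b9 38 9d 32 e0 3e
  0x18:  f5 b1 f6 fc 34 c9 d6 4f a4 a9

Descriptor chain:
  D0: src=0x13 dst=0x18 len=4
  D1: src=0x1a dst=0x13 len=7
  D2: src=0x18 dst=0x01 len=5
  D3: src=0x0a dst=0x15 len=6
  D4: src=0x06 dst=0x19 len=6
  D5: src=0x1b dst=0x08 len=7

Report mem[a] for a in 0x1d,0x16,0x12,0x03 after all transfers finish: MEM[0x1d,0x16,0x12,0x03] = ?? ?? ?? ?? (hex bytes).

MEM[0x1d,0x16,0x12,0x03] = 5e f5 b9 32

#0 dst[0x18+4] := {0x38,0x9d,0x32,0xe0}
#1 dst[0x13+7] := {0x32,0xe0,0x34,0xc9,0xd6,0x4f,0xa4}
#2 dst[0x01+5] := {0x4f,0xa4,0x32,0xe0,0x34}
#3 dst[0x15+6] := {0x5e,0xf5,0xb7,0xd4,0xc2,0xfa}
#4 dst[0x19+6] := {0x23,0xe8,0x4e,0x76,0x5e,0xf5}
#5 dst[0x08+7] := {0x4e,0x76,0x5e,0xf5,0x4f,0xa4,0xa9}
query mem[0x1d]=0x5e, mem[0x16]=0xf5, mem[0x12]=0xb9, mem[0x03]=0x32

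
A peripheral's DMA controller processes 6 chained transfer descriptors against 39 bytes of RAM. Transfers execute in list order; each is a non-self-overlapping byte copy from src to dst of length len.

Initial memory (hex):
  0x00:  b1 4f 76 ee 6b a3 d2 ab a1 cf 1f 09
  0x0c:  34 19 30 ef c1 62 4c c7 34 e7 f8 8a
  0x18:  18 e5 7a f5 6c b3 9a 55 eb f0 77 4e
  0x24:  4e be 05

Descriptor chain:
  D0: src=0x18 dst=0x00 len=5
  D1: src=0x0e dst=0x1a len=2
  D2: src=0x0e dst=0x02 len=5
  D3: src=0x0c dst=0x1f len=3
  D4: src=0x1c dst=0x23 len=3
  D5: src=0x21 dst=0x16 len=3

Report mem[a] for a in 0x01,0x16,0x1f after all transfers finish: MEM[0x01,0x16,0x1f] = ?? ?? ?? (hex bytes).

  after D0: wrote 5B at 0x00 = 18e57af56c
  after D1: wrote 2B at 0x1a = 30ef
  after D2: wrote 5B at 0x02 = 30efc1624c
  after D3: wrote 3B at 0x1f = 341930
  after D4: wrote 3B at 0x23 = 6cb39a
  after D5: wrote 3B at 0x16 = 30776c
query mem[0x01]=0xe5, mem[0x16]=0x30, mem[0x1f]=0x34

MEM[0x01,0x16,0x1f] = e5 30 34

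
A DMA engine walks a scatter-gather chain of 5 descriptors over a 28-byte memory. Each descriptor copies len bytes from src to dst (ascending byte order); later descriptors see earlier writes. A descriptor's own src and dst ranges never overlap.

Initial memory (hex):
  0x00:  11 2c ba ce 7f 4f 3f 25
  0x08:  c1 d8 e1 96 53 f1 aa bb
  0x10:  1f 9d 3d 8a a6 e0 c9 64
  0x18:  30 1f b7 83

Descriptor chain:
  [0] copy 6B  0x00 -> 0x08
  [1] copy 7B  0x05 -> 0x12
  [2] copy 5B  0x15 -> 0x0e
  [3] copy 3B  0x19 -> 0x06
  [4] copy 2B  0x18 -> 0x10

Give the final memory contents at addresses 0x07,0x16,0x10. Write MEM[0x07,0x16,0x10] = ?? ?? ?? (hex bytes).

D0: mem[0x08..0x0d] <- [11 2c ba ce 7f 4f]
D1: mem[0x12..0x18] <- [4f 3f 25 11 2c ba ce]
D2: mem[0x0e..0x12] <- [11 2c ba ce 1f]
D3: mem[0x06..0x08] <- [1f b7 83]
D4: mem[0x10..0x11] <- [ce 1f]
query mem[0x07]=0xb7, mem[0x16]=0x2c, mem[0x10]=0xce

MEM[0x07,0x16,0x10] = b7 2c ce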